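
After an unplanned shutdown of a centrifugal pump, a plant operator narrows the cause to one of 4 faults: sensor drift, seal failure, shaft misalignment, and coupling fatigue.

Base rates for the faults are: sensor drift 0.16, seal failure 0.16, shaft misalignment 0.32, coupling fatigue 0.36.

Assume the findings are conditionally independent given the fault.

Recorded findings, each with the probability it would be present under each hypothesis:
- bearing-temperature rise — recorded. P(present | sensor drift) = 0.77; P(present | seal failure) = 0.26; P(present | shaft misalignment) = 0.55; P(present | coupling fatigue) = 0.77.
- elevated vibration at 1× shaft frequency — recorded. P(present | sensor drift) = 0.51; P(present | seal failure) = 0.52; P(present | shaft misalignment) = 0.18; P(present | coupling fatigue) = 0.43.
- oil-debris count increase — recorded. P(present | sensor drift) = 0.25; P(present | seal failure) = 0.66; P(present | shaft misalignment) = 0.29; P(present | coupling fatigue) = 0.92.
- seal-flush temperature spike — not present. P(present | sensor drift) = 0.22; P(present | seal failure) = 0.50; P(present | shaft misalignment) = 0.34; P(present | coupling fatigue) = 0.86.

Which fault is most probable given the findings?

Multiply each prior by the joint likelihood of the evidence pattern (using 1 − P(present | H) for each absent finding):
  sensor drift: 0.16 × 0.77 × 0.51 × 0.25 × (1 − 0.22) = 0.012252
  seal failure: 0.16 × 0.26 × 0.52 × 0.66 × (1 − 0.50) = 0.0071386
  shaft misalignment: 0.32 × 0.55 × 0.18 × 0.29 × (1 − 0.34) = 0.0060636
  coupling fatigue: 0.36 × 0.77 × 0.43 × 0.92 × (1 − 0.86) = 0.015352
Normalizing constant Z = 0.012252 + 0.0071386 + 0.0060636 + 0.015352 = 0.040807.
P(sensor drift | evidence) ≈ 0.012252 / 0.040807 ≈ 0.300
P(seal failure | evidence) ≈ 0.0071386 / 0.040807 ≈ 0.175
P(shaft misalignment | evidence) ≈ 0.0060636 / 0.040807 ≈ 0.149
P(coupling fatigue | evidence) ≈ 0.015352 / 0.040807 ≈ 0.376
The largest is 0.376, so coupling fatigue is most probable.

coupling fatigue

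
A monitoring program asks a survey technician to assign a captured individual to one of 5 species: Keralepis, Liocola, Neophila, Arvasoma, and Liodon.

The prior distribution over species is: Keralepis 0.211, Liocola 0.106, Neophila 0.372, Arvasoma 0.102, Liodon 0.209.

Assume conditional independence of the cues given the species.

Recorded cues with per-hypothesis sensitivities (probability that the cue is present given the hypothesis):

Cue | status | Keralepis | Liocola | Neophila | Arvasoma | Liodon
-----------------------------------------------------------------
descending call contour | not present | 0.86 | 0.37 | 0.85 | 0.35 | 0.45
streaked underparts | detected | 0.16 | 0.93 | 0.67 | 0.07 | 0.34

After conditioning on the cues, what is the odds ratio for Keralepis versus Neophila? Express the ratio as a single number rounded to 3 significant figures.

0.126

The normalizing constant cancels in an odds ratio, so compute prior × likelihood for the two hypotheses only (using 1 − P(present | H) for each absent cue):
  Keralepis: 0.211 × (1 − 0.86) × 0.16 = 0.0047264
  Neophila: 0.372 × (1 − 0.85) × 0.67 = 0.037386
Odds(Keralepis : Neophila) = 0.0047264 / 0.037386 ≈ 0.126.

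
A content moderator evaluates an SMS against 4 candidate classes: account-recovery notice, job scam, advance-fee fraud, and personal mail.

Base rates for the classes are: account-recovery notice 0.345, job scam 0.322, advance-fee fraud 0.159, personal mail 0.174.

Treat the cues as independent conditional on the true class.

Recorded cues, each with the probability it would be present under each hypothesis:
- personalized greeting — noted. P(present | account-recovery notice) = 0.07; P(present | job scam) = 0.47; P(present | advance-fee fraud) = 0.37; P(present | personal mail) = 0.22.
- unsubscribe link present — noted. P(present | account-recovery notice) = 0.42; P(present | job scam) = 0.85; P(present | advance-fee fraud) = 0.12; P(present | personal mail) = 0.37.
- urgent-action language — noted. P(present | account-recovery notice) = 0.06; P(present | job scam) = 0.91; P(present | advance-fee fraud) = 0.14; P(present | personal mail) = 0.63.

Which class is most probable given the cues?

Multiply each prior by the joint likelihood of the cue pattern:
  account-recovery notice: 0.345 × 0.07 × 0.42 × 0.06 = 0.00060858
  job scam: 0.322 × 0.47 × 0.85 × 0.91 = 0.11706
  advance-fee fraud: 0.159 × 0.37 × 0.12 × 0.14 = 0.00098834
  personal mail: 0.174 × 0.22 × 0.37 × 0.63 = 0.0089231
The unnormalized weights sum to 0.12758.
P(account-recovery notice | evidence) ≈ 0.00060858 / 0.12758 ≈ 0.005
P(job scam | evidence) ≈ 0.11706 / 0.12758 ≈ 0.918
P(advance-fee fraud | evidence) ≈ 0.00098834 / 0.12758 ≈ 0.008
P(personal mail | evidence) ≈ 0.0089231 / 0.12758 ≈ 0.070
The largest is 0.918, so job scam is most probable.

job scam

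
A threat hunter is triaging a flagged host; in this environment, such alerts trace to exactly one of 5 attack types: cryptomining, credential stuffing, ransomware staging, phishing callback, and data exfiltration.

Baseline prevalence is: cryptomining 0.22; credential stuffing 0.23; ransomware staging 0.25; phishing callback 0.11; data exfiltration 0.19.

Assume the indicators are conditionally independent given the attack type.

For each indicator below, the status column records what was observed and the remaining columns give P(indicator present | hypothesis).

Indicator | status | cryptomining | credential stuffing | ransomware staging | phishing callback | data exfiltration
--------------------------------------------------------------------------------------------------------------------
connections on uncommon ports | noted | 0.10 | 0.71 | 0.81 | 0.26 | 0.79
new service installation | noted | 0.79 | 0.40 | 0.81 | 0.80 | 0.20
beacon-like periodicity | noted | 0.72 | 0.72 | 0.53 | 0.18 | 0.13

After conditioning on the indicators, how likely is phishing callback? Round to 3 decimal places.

0.027

For each hypothesis, the unnormalized posterior weight is prior × product of the indicator likelihoods:
  cryptomining: 0.22 × 0.10 × 0.79 × 0.72 = 0.012514
  credential stuffing: 0.23 × 0.71 × 0.40 × 0.72 = 0.04703
  ransomware staging: 0.25 × 0.81 × 0.81 × 0.53 = 0.086933
  phishing callback: 0.11 × 0.26 × 0.80 × 0.18 = 0.0041184
  data exfiltration: 0.19 × 0.79 × 0.20 × 0.13 = 0.0039026
The unnormalized weights sum to 0.1545.
P(phishing callback | evidence) = 0.0041184 / 0.1545 ≈ 0.027.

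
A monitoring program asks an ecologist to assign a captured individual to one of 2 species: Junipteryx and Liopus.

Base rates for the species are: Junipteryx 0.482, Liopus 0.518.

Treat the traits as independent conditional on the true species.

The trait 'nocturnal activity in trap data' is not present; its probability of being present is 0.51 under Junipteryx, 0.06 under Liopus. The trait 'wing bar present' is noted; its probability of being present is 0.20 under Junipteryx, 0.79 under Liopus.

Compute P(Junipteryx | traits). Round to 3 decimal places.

0.109

For each hypothesis, the unnormalized posterior weight is prior × product of the trait likelihoods (using 1 − P(present | H) for each absent trait):
  Junipteryx: 0.482 × (1 − 0.51) × 0.20 = 0.047236
  Liopus: 0.518 × (1 − 0.06) × 0.79 = 0.38467
Marginal likelihood of the evidence = 0.4319.
P(Junipteryx | evidence) = 0.047236 / 0.4319 ≈ 0.109.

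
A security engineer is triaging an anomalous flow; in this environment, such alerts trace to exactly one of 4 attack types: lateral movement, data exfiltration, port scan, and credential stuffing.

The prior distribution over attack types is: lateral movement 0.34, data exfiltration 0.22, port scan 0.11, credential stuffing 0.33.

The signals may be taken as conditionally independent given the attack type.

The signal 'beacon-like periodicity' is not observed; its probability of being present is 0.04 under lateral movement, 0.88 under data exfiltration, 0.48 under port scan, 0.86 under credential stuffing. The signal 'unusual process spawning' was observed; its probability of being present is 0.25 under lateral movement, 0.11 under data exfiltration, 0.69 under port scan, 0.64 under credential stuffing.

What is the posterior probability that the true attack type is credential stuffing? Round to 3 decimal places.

By Bayes' rule with conditional independence, the unnormalized weight for each hypothesis is prior × ∏ likelihoods (using 1 − P(present | H) for each absent signal):
  lateral movement: 0.34 × (1 − 0.04) × 0.25 = 0.0816
  data exfiltration: 0.22 × (1 − 0.88) × 0.11 = 0.002904
  port scan: 0.11 × (1 − 0.48) × 0.69 = 0.039468
  credential stuffing: 0.33 × (1 − 0.86) × 0.64 = 0.029568
The unnormalized weights sum to 0.15354.
P(credential stuffing | evidence) = 0.029568 / 0.15354 ≈ 0.193.

0.193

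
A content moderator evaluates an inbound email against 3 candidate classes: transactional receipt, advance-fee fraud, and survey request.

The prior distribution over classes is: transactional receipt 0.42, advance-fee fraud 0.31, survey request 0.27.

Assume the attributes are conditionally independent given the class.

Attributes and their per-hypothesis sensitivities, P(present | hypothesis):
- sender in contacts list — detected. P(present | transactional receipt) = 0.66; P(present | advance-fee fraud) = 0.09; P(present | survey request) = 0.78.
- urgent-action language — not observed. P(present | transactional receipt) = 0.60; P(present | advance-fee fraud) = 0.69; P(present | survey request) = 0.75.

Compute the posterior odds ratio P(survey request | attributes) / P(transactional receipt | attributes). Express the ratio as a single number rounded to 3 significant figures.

0.475

Posterior odds equal prior odds times the likelihood ratio; only the two competing hypotheses matter (using 1 − P(present | H) for each absent attribute).
  survey request: 0.27 × 0.78 × (1 − 0.75) = 0.05265
  transactional receipt: 0.42 × 0.66 × (1 − 0.60) = 0.11088
Odds(survey request : transactional receipt) = 0.05265 / 0.11088 ≈ 0.475.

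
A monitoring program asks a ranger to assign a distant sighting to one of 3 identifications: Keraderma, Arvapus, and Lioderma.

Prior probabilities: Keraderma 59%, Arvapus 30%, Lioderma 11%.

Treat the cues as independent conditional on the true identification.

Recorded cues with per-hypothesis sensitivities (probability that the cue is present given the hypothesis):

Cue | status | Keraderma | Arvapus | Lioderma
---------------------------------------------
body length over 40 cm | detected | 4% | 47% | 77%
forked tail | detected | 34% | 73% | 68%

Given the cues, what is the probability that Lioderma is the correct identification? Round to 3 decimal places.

Multiply each prior by the joint likelihood of the cue pattern:
  Keraderma: 0.59 × 0.04 × 0.34 = 0.008024
  Arvapus: 0.30 × 0.47 × 0.73 = 0.10293
  Lioderma: 0.11 × 0.77 × 0.68 = 0.057596
Normalizing constant Z = 0.008024 + 0.10293 + 0.057596 = 0.16855.
P(Lioderma | evidence) = 0.057596 / 0.16855 ≈ 0.342.

0.342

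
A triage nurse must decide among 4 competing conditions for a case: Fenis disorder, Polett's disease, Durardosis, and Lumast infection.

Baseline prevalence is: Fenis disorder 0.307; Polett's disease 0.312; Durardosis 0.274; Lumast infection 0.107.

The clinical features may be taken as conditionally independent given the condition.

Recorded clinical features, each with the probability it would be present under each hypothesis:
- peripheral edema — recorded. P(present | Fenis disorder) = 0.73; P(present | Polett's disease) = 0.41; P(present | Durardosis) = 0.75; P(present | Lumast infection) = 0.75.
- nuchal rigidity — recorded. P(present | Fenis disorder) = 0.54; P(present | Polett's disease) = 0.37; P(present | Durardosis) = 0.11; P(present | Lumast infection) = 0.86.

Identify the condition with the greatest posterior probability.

Fenis disorder

Multiply each prior by the joint likelihood of the clinical feature pattern:
  Fenis disorder: 0.307 × 0.73 × 0.54 = 0.12102
  Polett's disease: 0.312 × 0.41 × 0.37 = 0.04733
  Durardosis: 0.274 × 0.75 × 0.11 = 0.022605
  Lumast infection: 0.107 × 0.75 × 0.86 = 0.069015
Marginal likelihood of the evidence = 0.25997.
P(Fenis disorder | evidence) ≈ 0.12102 / 0.25997 ≈ 0.466
P(Polett's disease | evidence) ≈ 0.04733 / 0.25997 ≈ 0.182
P(Durardosis | evidence) ≈ 0.022605 / 0.25997 ≈ 0.087
P(Lumast infection | evidence) ≈ 0.069015 / 0.25997 ≈ 0.265
The largest is 0.466, so Fenis disorder is most probable.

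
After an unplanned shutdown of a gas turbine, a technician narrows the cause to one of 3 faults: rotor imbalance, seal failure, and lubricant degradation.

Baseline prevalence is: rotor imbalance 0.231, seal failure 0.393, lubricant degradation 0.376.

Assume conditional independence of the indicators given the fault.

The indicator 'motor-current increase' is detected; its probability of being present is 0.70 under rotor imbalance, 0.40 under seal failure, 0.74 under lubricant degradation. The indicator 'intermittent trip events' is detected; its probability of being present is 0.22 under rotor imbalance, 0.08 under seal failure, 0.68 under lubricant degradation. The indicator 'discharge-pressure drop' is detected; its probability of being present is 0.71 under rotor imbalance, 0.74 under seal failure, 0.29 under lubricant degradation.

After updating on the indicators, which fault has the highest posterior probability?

By Bayes' rule with conditional independence, the unnormalized weight for each hypothesis is prior × ∏ likelihoods:
  rotor imbalance: 0.231 × 0.70 × 0.22 × 0.71 = 0.025258
  seal failure: 0.393 × 0.40 × 0.08 × 0.74 = 0.0093062
  lubricant degradation: 0.376 × 0.74 × 0.68 × 0.29 = 0.054869
Marginal likelihood of the evidence = 0.089433.
P(rotor imbalance | evidence) ≈ 0.025258 / 0.089433 ≈ 0.282
P(seal failure | evidence) ≈ 0.0093062 / 0.089433 ≈ 0.104
P(lubricant degradation | evidence) ≈ 0.054869 / 0.089433 ≈ 0.614
The largest is 0.614, so lubricant degradation is most probable.

lubricant degradation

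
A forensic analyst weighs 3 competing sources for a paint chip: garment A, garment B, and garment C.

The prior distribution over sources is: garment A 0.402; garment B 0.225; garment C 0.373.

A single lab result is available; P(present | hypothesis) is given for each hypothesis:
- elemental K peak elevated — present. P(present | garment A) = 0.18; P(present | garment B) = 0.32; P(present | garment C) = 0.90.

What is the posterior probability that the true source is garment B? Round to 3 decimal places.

0.150

For each hypothesis, the unnormalized posterior weight is prior × likelihood:
  garment A: 0.402 × 0.18 = 0.07236
  garment B: 0.225 × 0.32 = 0.072
  garment C: 0.373 × 0.90 = 0.3357
Marginal likelihood of the evidence = 0.48006.
P(garment B | evidence) = 0.072 / 0.48006 ≈ 0.150.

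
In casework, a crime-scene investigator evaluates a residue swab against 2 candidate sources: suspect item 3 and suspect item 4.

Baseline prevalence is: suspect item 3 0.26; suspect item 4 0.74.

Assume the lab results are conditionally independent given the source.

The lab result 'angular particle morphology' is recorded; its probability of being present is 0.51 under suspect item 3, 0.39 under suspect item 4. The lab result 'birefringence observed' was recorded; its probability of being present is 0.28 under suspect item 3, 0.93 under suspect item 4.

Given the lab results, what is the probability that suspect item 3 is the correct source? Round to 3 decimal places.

Multiply each prior by the joint likelihood of the lab result pattern:
  suspect item 3: 0.26 × 0.51 × 0.28 = 0.037128
  suspect item 4: 0.74 × 0.39 × 0.93 = 0.2684
The unnormalized weights sum to 0.30553.
P(suspect item 3 | evidence) = 0.037128 / 0.30553 ≈ 0.122.

0.122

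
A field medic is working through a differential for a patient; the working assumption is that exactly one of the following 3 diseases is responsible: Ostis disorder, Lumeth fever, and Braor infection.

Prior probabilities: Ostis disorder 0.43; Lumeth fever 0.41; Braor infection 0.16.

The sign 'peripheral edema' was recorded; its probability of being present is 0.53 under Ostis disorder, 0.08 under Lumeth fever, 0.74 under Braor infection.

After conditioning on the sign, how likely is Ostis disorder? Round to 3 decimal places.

0.601

Multiply each prior by the likelihood of the sign:
  Ostis disorder: 0.43 × 0.53 = 0.2279
  Lumeth fever: 0.41 × 0.08 = 0.0328
  Braor infection: 0.16 × 0.74 = 0.1184
The unnormalized weights sum to 0.3791.
P(Ostis disorder | evidence) = 0.2279 / 0.3791 ≈ 0.601.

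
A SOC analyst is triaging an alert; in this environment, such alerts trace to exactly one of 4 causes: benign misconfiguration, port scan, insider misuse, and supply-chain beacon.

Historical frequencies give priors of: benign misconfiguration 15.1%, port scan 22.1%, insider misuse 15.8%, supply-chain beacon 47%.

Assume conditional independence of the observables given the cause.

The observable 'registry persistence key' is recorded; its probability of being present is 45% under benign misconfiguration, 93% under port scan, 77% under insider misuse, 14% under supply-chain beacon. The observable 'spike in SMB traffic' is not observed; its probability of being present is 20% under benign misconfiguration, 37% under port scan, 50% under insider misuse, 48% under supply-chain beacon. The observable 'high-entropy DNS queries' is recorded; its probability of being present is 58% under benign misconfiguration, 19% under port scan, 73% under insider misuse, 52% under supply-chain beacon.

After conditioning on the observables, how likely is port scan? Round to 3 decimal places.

0.208

Multiply each prior by the joint likelihood of the observable pattern (using 1 − P(present | H) for each absent observable):
  benign misconfiguration: 0.151 × 0.45 × (1 − 0.20) × 0.58 = 0.031529
  port scan: 0.221 × 0.93 × (1 − 0.37) × 0.19 = 0.024602
  insider misuse: 0.158 × 0.77 × (1 − 0.50) × 0.73 = 0.044406
  supply-chain beacon: 0.470 × 0.14 × (1 − 0.48) × 0.52 = 0.017792
The unnormalized weights sum to 0.11833.
P(port scan | evidence) = 0.024602 / 0.11833 ≈ 0.208.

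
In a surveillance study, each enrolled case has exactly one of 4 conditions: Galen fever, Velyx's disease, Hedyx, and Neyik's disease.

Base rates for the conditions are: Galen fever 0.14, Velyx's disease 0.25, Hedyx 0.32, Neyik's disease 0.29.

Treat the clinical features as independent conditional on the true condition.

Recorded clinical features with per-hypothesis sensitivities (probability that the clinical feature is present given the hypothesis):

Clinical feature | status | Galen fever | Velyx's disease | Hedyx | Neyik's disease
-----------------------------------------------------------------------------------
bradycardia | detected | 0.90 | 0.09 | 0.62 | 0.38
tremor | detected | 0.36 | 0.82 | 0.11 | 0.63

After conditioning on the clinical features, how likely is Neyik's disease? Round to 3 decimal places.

For each hypothesis, the unnormalized posterior weight is prior × product of the clinical feature likelihoods:
  Galen fever: 0.14 × 0.90 × 0.36 = 0.04536
  Velyx's disease: 0.25 × 0.09 × 0.82 = 0.01845
  Hedyx: 0.32 × 0.62 × 0.11 = 0.021824
  Neyik's disease: 0.29 × 0.38 × 0.63 = 0.069426
Normalizing constant Z = 0.04536 + 0.01845 + 0.021824 + 0.069426 = 0.15506.
P(Neyik's disease | evidence) = 0.069426 / 0.15506 ≈ 0.448.

0.448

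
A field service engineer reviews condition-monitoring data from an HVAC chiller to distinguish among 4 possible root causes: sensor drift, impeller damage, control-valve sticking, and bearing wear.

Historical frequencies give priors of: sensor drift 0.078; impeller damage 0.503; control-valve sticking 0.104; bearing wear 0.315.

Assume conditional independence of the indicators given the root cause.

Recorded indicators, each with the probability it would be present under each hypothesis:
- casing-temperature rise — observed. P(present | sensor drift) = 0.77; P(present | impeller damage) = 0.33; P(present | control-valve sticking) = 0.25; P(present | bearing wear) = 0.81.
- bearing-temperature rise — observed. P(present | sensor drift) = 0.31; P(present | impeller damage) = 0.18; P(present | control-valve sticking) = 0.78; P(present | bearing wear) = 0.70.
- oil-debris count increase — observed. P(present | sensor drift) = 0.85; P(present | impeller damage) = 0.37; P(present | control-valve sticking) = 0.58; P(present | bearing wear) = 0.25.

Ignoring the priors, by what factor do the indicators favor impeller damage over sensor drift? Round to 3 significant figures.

0.108

Joint likelihood of the indicator pattern under each hypothesis:
  impeller damage: 0.33 × 0.18 × 0.37 = 0.021978
  sensor drift: 0.77 × 0.31 × 0.85 = 0.20289
Bayes factor = 0.021978 / 0.20289 ≈ 0.108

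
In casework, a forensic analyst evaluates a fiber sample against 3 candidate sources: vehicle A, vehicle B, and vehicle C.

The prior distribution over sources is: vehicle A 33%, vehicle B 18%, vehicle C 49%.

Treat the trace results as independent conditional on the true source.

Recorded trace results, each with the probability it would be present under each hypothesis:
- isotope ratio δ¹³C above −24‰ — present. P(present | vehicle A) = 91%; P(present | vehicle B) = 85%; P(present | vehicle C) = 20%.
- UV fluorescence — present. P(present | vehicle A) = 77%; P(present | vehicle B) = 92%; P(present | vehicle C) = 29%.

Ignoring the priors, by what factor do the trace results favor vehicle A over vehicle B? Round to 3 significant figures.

0.896

Joint likelihood of the trace result pattern under each hypothesis:
  vehicle A: 0.91 × 0.77 = 0.7007
  vehicle B: 0.85 × 0.92 = 0.782
Bayes factor = 0.7007 / 0.782 ≈ 0.896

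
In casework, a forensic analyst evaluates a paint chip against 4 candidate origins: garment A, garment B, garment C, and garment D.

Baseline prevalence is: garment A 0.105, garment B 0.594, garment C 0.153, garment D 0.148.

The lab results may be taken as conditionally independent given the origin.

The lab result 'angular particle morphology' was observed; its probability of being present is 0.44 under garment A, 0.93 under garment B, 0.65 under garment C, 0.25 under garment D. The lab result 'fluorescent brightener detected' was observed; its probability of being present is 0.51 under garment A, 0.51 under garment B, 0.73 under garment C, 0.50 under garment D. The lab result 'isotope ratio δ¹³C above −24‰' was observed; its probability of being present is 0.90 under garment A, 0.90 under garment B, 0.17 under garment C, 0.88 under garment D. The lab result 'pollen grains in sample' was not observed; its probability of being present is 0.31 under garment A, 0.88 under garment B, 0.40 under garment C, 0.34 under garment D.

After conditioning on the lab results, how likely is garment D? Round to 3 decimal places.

Multiply each prior by the joint likelihood of the lab result pattern (using 1 − P(present | H) for each absent lab result):
  garment A: 0.105 × 0.44 × 0.51 × 0.90 × (1 − 0.31) = 0.014632
  garment B: 0.594 × 0.93 × 0.51 × 0.90 × (1 − 0.88) = 0.030427
  garment C: 0.153 × 0.65 × 0.73 × 0.17 × (1 − 0.40) = 0.007405
  garment D: 0.148 × 0.25 × 0.50 × 0.88 × (1 − 0.34) = 0.010745
Normalizing constant Z = 0.014632 + 0.030427 + 0.007405 + 0.010745 = 0.063209.
P(garment D | evidence) = 0.010745 / 0.063209 ≈ 0.170.

0.170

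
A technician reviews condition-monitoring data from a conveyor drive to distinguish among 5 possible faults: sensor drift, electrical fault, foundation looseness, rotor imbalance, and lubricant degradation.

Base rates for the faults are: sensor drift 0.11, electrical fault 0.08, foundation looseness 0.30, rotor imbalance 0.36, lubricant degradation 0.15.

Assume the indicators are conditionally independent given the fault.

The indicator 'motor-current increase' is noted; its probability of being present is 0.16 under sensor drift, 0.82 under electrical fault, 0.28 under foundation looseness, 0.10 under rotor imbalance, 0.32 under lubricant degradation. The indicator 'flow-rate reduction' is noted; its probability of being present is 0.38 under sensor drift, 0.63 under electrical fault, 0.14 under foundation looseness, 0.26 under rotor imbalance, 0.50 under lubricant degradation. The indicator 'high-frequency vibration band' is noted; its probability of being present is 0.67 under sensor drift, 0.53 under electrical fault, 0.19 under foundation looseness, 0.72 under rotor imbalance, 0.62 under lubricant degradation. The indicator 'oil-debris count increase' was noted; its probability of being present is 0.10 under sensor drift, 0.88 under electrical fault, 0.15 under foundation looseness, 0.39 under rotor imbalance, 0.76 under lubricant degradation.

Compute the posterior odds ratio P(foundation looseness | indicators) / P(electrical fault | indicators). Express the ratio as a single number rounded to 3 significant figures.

Unnormalized posterior weight (prior times the indicator likelihoods) for each of the two hypotheses:
  foundation looseness: 0.30 × 0.28 × 0.14 × 0.19 × 0.15 = 0.00033516
  electrical fault: 0.08 × 0.82 × 0.63 × 0.53 × 0.88 = 0.019275
Odds(foundation looseness : electrical fault) = 0.00033516 / 0.019275 ≈ 0.0174.

0.0174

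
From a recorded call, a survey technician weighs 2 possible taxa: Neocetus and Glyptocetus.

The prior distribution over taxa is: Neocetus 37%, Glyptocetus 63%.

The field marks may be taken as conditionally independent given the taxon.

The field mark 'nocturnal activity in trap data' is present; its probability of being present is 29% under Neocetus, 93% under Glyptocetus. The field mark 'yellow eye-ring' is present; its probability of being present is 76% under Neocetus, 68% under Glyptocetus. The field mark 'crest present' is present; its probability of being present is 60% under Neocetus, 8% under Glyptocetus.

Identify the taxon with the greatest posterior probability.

For each hypothesis, the unnormalized posterior weight is prior × product of the field mark likelihoods:
  Neocetus: 0.37 × 0.29 × 0.76 × 0.60 = 0.048929
  Glyptocetus: 0.63 × 0.93 × 0.68 × 0.08 = 0.031873
Normalizing constant Z = 0.048929 + 0.031873 = 0.080802.
P(Neocetus | evidence) ≈ 0.048929 / 0.080802 ≈ 0.606
P(Glyptocetus | evidence) ≈ 0.031873 / 0.080802 ≈ 0.394
The largest is 0.606, so Neocetus is most probable.

Neocetus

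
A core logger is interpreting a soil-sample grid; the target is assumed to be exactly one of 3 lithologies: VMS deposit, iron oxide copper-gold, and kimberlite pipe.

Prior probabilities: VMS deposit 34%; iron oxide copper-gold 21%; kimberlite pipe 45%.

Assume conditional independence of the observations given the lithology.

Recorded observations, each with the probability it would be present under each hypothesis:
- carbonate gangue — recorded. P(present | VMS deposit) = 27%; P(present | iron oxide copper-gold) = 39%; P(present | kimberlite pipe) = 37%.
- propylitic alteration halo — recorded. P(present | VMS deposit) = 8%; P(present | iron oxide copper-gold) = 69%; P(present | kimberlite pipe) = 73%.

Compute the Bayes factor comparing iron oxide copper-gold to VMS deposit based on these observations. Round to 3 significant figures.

12.5

Take the product of per-observation likelihoods under each hypothesis, then divide.
  iron oxide copper-gold: 0.39 × 0.69 = 0.2691
  VMS deposit: 0.27 × 0.08 = 0.0216
Bayes factor = 0.2691 / 0.0216 ≈ 12.5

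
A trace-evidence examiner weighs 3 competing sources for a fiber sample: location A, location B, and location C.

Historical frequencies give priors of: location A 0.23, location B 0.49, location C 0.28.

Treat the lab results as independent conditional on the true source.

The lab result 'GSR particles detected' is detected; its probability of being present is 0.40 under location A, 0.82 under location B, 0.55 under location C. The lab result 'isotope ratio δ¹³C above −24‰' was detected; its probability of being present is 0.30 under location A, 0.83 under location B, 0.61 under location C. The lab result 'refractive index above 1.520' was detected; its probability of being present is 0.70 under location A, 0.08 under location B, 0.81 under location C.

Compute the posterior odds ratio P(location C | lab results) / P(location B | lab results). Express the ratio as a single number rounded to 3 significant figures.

Unnormalized posterior weight (prior times the lab result likelihoods) for each of the two hypotheses:
  location C: 0.28 × 0.55 × 0.61 × 0.81 = 0.076091
  location B: 0.49 × 0.82 × 0.83 × 0.08 = 0.02668
Odds(location C : location B) = 0.076091 / 0.02668 ≈ 2.85.

2.85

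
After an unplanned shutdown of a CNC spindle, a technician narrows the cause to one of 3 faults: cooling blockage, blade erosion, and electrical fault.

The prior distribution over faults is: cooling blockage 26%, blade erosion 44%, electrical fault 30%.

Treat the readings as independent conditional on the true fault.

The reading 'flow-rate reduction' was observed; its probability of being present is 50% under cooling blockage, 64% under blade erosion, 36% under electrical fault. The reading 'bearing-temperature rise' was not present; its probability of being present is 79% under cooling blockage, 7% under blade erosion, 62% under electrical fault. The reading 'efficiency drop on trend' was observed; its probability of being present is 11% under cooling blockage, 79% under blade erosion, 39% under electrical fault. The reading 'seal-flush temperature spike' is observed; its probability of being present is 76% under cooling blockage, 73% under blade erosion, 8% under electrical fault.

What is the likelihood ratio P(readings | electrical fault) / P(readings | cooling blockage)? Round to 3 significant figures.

0.486

Joint likelihood of the reading pattern under each hypothesis (using 1 − P(present | H) for each absent reading):
  electrical fault: 0.36 × (1 − 0.62) × 0.39 × 0.08 = 0.0042682
  cooling blockage: 0.50 × (1 − 0.79) × 0.11 × 0.76 = 0.008778
Bayes factor = 0.0042682 / 0.008778 ≈ 0.486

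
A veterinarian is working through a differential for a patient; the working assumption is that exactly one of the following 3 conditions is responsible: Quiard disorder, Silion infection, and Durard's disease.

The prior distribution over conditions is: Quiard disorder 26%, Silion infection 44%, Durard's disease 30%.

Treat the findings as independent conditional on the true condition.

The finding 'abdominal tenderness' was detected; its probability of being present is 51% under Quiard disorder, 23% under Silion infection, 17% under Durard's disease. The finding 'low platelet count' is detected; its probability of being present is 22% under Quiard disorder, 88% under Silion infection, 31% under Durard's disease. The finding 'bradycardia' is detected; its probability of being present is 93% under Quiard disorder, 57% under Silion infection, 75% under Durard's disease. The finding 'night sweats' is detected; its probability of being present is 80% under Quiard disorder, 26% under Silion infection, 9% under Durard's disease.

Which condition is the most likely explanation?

Quiard disorder

Multiply each prior by the joint likelihood of the evidence pattern:
  Quiard disorder: 0.26 × 0.51 × 0.22 × 0.93 × 0.80 = 0.021704
  Silion infection: 0.44 × 0.23 × 0.88 × 0.57 × 0.26 = 0.013198
  Durard's disease: 0.30 × 0.17 × 0.31 × 0.75 × 0.09 = 0.0010672
The unnormalized weights sum to 0.035969.
P(Quiard disorder | evidence) ≈ 0.021704 / 0.035969 ≈ 0.603
P(Silion infection | evidence) ≈ 0.013198 / 0.035969 ≈ 0.367
P(Durard's disease | evidence) ≈ 0.0010672 / 0.035969 ≈ 0.030
The largest is 0.603, so Quiard disorder is most probable.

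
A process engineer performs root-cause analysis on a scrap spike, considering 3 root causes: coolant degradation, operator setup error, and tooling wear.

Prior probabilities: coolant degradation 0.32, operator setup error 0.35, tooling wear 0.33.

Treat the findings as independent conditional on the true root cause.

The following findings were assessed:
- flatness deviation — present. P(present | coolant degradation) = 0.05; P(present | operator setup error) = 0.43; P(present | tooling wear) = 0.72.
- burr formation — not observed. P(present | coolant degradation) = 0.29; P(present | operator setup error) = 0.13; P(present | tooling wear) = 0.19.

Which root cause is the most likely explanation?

tooling wear

Multiply each prior by the joint likelihood of the evidence pattern (using 1 − P(present | H) for each absent finding):
  coolant degradation: 0.32 × 0.05 × (1 − 0.29) = 0.01136
  operator setup error: 0.35 × 0.43 × (1 − 0.13) = 0.13093
  tooling wear: 0.33 × 0.72 × (1 − 0.19) = 0.19246
Normalizing constant Z = 0.01136 + 0.13093 + 0.19246 = 0.33475.
P(coolant degradation | evidence) ≈ 0.01136 / 0.33475 ≈ 0.034
P(operator setup error | evidence) ≈ 0.13093 / 0.33475 ≈ 0.391
P(tooling wear | evidence) ≈ 0.19246 / 0.33475 ≈ 0.575
The largest is 0.575, so tooling wear is most probable.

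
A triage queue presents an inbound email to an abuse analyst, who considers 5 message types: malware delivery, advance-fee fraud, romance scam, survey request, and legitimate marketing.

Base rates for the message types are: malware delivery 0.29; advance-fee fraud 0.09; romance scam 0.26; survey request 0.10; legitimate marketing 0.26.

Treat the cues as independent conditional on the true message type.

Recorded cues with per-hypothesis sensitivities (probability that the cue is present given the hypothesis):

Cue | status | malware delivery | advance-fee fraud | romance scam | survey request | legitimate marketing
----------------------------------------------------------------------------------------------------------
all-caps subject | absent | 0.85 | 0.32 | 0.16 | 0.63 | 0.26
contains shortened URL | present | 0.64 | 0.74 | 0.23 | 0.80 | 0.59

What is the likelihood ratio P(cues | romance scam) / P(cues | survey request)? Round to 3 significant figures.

Joint likelihood of the cue pattern under each hypothesis (using 1 − P(present | H) for each absent cue):
  romance scam: (1 − 0.16) × 0.23 = 0.1932
  survey request: (1 − 0.63) × 0.80 = 0.296
Bayes factor = 0.1932 / 0.296 ≈ 0.653

0.653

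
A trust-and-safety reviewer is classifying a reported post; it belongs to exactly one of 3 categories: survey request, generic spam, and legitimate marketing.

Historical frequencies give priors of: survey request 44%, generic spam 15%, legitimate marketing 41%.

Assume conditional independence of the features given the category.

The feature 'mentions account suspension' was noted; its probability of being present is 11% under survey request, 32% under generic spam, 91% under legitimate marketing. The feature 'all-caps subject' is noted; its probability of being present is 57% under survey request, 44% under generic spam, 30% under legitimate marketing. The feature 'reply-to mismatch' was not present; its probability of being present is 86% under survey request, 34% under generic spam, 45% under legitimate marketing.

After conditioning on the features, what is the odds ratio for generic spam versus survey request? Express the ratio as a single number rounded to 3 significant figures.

3.61

Unnormalized posterior weight (prior times the feature likelihoods) for each of the two hypotheses (using 1 − P(present | H) for each absent feature):
  generic spam: 0.15 × 0.32 × 0.44 × (1 − 0.34) = 0.013939
  survey request: 0.44 × 0.11 × 0.57 × (1 − 0.86) = 0.0038623
Posterior odds = 0.013939 / 0.0038623 ≈ 3.61.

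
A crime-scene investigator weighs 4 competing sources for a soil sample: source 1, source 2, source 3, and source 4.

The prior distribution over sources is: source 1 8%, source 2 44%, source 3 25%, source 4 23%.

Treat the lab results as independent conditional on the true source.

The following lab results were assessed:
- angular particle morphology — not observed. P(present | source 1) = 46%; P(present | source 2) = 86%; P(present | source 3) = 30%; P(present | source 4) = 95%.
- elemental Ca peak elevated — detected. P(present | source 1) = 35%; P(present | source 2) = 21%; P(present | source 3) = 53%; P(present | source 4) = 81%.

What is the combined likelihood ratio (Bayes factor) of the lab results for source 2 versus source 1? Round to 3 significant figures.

The Bayes factor is the ratio of the joint likelihoods of the lab result pattern under the two hypotheses (using 1 − P(present | H) for each absent lab result).
  source 2: (1 − 0.86) × 0.21 = 0.0294
  source 1: (1 − 0.46) × 0.35 = 0.189
Bayes factor = 0.0294 / 0.189 ≈ 0.156

0.156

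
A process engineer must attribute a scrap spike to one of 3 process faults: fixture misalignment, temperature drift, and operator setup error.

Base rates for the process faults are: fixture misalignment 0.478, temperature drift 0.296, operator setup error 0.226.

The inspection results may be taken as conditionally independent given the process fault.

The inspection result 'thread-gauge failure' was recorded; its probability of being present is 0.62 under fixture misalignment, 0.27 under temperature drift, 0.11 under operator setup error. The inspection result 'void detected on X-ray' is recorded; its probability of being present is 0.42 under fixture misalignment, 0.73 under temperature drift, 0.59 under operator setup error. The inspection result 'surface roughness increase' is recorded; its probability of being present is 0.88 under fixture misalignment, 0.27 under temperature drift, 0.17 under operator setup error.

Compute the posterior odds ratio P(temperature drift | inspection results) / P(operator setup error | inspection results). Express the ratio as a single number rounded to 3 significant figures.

6.32

Unnormalized posterior weight (prior times the inspection result likelihoods) for each of the two hypotheses:
  temperature drift: 0.296 × 0.27 × 0.73 × 0.27 = 0.015752
  operator setup error: 0.226 × 0.11 × 0.59 × 0.17 = 0.0024935
Odds(temperature drift : operator setup error) = 0.015752 / 0.0024935 ≈ 6.32.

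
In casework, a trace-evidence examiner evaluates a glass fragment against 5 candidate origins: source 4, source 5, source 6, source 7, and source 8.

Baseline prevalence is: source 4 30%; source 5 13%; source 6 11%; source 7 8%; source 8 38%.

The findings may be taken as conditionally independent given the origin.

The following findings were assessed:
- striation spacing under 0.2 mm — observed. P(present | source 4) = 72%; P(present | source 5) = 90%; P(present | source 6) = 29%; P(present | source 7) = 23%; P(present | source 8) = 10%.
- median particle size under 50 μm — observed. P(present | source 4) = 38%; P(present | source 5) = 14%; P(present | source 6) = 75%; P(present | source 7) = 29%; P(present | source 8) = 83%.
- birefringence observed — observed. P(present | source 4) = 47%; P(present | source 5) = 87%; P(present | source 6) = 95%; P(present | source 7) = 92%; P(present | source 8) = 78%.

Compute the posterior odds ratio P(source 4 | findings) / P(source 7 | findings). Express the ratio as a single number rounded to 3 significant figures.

7.86

Posterior odds equal prior odds times the likelihood ratio; only the two competing hypotheses matter.
  source 4: 0.30 × 0.72 × 0.38 × 0.47 = 0.038578
  source 7: 0.08 × 0.23 × 0.29 × 0.92 = 0.0049091
Odds(source 4 : source 7) = 0.038578 / 0.0049091 ≈ 7.86.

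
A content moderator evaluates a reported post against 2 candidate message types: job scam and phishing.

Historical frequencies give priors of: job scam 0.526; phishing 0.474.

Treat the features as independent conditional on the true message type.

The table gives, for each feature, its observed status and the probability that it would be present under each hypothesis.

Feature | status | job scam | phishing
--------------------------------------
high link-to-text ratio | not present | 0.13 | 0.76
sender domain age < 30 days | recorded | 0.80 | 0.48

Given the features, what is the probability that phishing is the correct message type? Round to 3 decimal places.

For each hypothesis, the unnormalized posterior weight is prior × product of the feature likelihoods (using 1 − P(present | H) for each absent feature):
  job scam: 0.526 × (1 − 0.13) × 0.80 = 0.3661
  phishing: 0.474 × (1 − 0.76) × 0.48 = 0.054605
Marginal likelihood of the evidence = 0.4207.
P(phishing | evidence) = 0.054605 / 0.4207 ≈ 0.130.

0.130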